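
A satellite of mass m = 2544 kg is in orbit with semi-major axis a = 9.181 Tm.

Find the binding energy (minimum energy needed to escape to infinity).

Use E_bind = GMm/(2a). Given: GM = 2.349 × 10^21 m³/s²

Convert to SI: a = 9.181 Tm = 9.181e+12 m.
Total orbital energy is E = −GMm/(2a); binding energy is E_bind = −E = GMm/(2a).
E_bind = 2.349e+21 · 2544 / (2 · 9.181e+12) J ≈ 3.254e+11 J = 325.4 GJ.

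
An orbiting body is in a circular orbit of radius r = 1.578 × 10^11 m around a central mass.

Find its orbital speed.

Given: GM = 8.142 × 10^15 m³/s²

For a circular orbit, gravity supplies the centripetal force, so v = √(GM / r).
v = √(8.142e+15 / 1.578e+11) m/s ≈ 227.1 m/s = 227.1 m/s.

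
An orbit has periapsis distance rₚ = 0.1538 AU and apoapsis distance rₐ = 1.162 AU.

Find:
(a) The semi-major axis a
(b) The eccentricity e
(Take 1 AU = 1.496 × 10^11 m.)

Convert to SI: rₚ = 0.1538 AU = 2.30085e+10 m; rₐ = 1.162 AU = 1.73835e+11 m.
(a) a = (rₚ + rₐ) / 2 = (2.30085e+10 + 1.73835e+11) / 2 ≈ 9.842e+10 m = 0.6579 AU.
(b) e = (rₐ − rₚ) / (rₐ + rₚ) = (1.73835e+11 − 2.30085e+10) / (1.73835e+11 + 2.30085e+10) ≈ 0.7662.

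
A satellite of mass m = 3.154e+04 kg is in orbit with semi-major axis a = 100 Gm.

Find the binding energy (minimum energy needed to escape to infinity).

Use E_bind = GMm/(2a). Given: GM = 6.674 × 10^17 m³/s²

Convert to SI: a = 100 Gm = 1e+11 m.
Total orbital energy is E = −GMm/(2a); binding energy is E_bind = −E = GMm/(2a).
E_bind = 6.674e+17 · 3.154e+04 / (2 · 1e+11) J ≈ 1.052e+11 J = 105.2 GJ.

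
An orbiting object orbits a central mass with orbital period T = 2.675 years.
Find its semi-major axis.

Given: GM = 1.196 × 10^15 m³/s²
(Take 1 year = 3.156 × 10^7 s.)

Convert to SI: T = 2.675 years = 8.4423e+07 s.
Invert Kepler's third law: a = (GM · T² / (4π²))^(1/3).
Substituting T = 8.4423e+07 s and GM = 1.196e+15 m³/s²:
a = (1.196e+15 · (8.4423e+07)² / (4π²))^(1/3) m
a ≈ 5.999e+09 m = 5.999 Gm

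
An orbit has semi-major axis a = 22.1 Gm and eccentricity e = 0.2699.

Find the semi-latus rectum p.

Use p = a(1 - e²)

Convert to SI: a = 22.1 Gm = 2.21e+10 m.
p = a (1 − e²).
p = 2.21e+10 · (1 − (0.2699)²) = 2.21e+10 · 0.927154 ≈ 2.049e+10 m = 20.49 Gm.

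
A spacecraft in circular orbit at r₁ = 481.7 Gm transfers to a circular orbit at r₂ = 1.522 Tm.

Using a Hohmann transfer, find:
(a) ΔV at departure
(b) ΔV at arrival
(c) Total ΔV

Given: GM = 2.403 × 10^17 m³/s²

Convert to SI: r₁ = 481.7 Gm = 4.817e+11 m; r₂ = 1.522 Tm = 1.522e+12 m.
Transfer semi-major axis: a_t = (r₁ + r₂)/2 = (4.817e+11 + 1.522e+12)/2 = 1.00185e+12 m.
Circular speeds: v₁ = √(GM/r₁) = 706.299 m/s, v₂ = √(GM/r₂) = 397.347 m/s.
Transfer speeds (vis-viva v² = GM(2/r − 1/a_t)): v₁ᵗ = 870.552 m/s, v₂ᵗ = 275.522 m/s.
(a) ΔV₁ = |v₁ᵗ − v₁| ≈ 164.3 m/s = 164.3 m/s.
(b) ΔV₂ = |v₂ − v₂ᵗ| ≈ 121.8 m/s = 121.8 m/s.
(c) ΔV_total = ΔV₁ + ΔV₂ ≈ 286.1 m/s = 286.1 m/s.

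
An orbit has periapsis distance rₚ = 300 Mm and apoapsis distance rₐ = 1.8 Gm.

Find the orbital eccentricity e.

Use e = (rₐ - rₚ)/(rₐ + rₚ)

Convert to SI: rₚ = 300 Mm = 3e+08 m; rₐ = 1.8 Gm = 1.8e+09 m.
e = (rₐ − rₚ) / (rₐ + rₚ).
e = (1.8e+09 − 3e+08) / (1.8e+09 + 3e+08) = 1.5e+09 / 2.1e+09 ≈ 0.7143.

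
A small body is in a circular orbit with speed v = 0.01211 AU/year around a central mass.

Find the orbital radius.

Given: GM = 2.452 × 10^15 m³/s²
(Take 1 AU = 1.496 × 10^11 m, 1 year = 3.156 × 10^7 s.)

Convert to SI: v = 0.01211 AU/year = 57.4035 m/s.
For a circular orbit, v² = GM / r, so r = GM / v².
r = 2.452e+15 / (57.4035)² m ≈ 7.441e+11 m = 4.974 AU.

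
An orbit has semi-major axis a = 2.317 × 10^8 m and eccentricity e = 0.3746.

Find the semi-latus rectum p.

p = a (1 − e²).
p = 2.317e+08 · (1 − (0.3746)²) = 2.317e+08 · 0.859675 ≈ 1.992e+08 m = 1.992 × 10^8 m.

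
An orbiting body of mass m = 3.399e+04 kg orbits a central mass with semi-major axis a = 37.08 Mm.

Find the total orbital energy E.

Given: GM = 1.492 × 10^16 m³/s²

Convert to SI: a = 37.08 Mm = 3.708e+07 m.
E = −GMm / (2a).
E = −1.492e+16 · 3.399e+04 / (2 · 3.708e+07) J ≈ -6.838e+12 J = -6.838 TJ.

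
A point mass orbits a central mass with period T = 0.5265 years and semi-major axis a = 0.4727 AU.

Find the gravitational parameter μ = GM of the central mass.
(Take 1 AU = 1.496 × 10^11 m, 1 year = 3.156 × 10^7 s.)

Convert to SI: T = 0.5265 years = 1.66163e+07 s; a = 0.4727 AU = 7.07159e+10 m.
GM = 4π² · a³ / T².
GM = 4π² · (7.07159e+10)³ / (1.66163e+07)² m³/s² ≈ 5.056e+19 m³/s² = 5.056 × 10^19 m³/s².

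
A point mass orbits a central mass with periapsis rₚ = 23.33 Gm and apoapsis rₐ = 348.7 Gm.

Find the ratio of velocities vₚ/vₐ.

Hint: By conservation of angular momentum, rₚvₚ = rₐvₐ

Convert to SI: rₚ = 23.33 Gm = 2.333e+10 m; rₐ = 348.7 Gm = 3.487e+11 m.
Conservation of angular momentum gives rₚvₚ = rₐvₐ, so vₚ/vₐ = rₐ/rₚ.
vₚ/vₐ = 3.487e+11 / 2.333e+10 ≈ 14.95.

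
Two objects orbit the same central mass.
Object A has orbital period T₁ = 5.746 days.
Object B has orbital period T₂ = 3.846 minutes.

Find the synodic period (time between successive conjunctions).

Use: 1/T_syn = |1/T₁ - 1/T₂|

Convert to SI: T₁ = 5.746 days = 496454 s; T₂ = 3.846 minutes = 230.76 s.
T_syn = |T₁ · T₂ / (T₁ − T₂)|.
T_syn = |496454 · 230.76 / (496454 − 230.76)| s ≈ 230.9 s = 3.848 minutes.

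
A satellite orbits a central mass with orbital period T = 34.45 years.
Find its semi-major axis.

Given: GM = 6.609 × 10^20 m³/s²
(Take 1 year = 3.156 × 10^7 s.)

Convert to SI: T = 34.45 years = 1.08724e+09 s.
Invert Kepler's third law: a = (GM · T² / (4π²))^(1/3).
Substituting T = 1.08724e+09 s and GM = 6.609e+20 m³/s²:
a = (6.609e+20 · (1.08724e+09)² / (4π²))^(1/3) m
a ≈ 2.705e+12 m = 2.705 Tm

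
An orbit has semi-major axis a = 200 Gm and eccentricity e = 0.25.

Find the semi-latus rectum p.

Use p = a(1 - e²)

Convert to SI: a = 200 Gm = 2e+11 m.
p = a (1 − e²).
p = 2e+11 · (1 − (0.25)²) = 2e+11 · 0.9375 ≈ 1.875e+11 m = 187.5 Gm.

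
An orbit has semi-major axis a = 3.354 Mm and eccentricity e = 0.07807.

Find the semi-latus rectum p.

Convert to SI: a = 3.354 Mm = 3.354e+06 m.
p = a (1 − e²).
p = 3.354e+06 · (1 − (0.07807)²) = 3.354e+06 · 0.993905 ≈ 3.334e+06 m = 3.334 Mm.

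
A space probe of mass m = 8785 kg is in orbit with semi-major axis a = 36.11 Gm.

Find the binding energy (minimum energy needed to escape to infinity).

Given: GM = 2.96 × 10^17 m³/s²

Convert to SI: a = 36.11 Gm = 3.611e+10 m.
Total orbital energy is E = −GMm/(2a); binding energy is E_bind = −E = GMm/(2a).
E_bind = 2.96e+17 · 8785 / (2 · 3.611e+10) J ≈ 3.601e+10 J = 36.01 GJ.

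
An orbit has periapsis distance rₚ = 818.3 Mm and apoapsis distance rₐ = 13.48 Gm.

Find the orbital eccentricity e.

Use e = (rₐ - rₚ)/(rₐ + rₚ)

Convert to SI: rₚ = 818.3 Mm = 8.183e+08 m; rₐ = 13.48 Gm = 1.348e+10 m.
e = (rₐ − rₚ) / (rₐ + rₚ).
e = (1.348e+10 − 8.183e+08) / (1.348e+10 + 8.183e+08) = 1.26617e+10 / 1.42983e+10 ≈ 0.8855.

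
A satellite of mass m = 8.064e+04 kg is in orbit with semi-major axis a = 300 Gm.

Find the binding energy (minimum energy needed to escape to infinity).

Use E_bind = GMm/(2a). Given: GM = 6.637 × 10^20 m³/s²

Convert to SI: a = 300 Gm = 3e+11 m.
Total orbital energy is E = −GMm/(2a); binding energy is E_bind = −E = GMm/(2a).
E_bind = 6.637e+20 · 8.064e+04 / (2 · 3e+11) J ≈ 8.92e+13 J = 89.2 TJ.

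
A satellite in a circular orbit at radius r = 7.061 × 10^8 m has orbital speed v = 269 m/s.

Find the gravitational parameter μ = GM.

For a circular orbit v² = GM/r, so GM = v² · r.
GM = (269)² · 7.061e+08 m³/s² ≈ 5.109e+13 m³/s² = 5.109 × 10^13 m³/s².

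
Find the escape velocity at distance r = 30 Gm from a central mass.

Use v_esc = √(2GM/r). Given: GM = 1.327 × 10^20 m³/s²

Convert to SI: r = 30 Gm = 3e+10 m.
Escape velocity comes from setting total energy to zero: ½v² − GM/r = 0 ⇒ v_esc = √(2GM / r).
v_esc = √(2 · 1.327e+20 / 3e+10) m/s ≈ 9.406e+04 m/s = 94.06 km/s.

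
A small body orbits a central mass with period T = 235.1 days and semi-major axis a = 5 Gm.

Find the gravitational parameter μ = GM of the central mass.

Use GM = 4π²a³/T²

Convert to SI: T = 235.1 days = 2.03126e+07 s; a = 5 Gm = 5e+09 m.
GM = 4π² · a³ / T².
GM = 4π² · (5e+09)³ / (2.03126e+07)² m³/s² ≈ 1.196e+16 m³/s² = 1.196 × 10^16 m³/s².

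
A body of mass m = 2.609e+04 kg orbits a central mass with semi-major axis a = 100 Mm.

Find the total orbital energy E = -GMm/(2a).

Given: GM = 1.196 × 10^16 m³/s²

Convert to SI: a = 100 Mm = 1e+08 m.
E = −GMm / (2a).
E = −1.196e+16 · 2.609e+04 / (2 · 1e+08) J ≈ -1.56e+12 J = -1.56 TJ.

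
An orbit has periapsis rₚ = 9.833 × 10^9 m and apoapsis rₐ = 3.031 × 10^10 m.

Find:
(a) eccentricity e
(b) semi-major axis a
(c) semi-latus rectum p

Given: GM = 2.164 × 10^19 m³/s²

(a) e = (rₐ − rₚ)/(rₐ + rₚ) = (3.031e+10 − 9.833e+09)/(3.031e+10 + 9.833e+09) ≈ 0.5101
(b) a = (rₚ + rₐ)/2 = (9.833e+09 + 3.031e+10)/2 ≈ 2.007e+10 m
(c) From a = (rₚ + rₐ)/2 = 2.00715e+10 m and e = (rₐ − rₚ)/(rₐ + rₚ) = 0.510101, p = a(1 − e²) = 2.00715e+10 · (1 − (0.510101)²) ≈ 1.485e+10 m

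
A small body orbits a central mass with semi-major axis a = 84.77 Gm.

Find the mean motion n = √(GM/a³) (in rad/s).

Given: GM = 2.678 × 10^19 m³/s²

Convert to SI: a = 84.77 Gm = 8.477e+10 m.
n = √(GM / a³).
n = √(2.678e+19 / (8.477e+10)³) rad/s ≈ 2.097e-07 rad/s.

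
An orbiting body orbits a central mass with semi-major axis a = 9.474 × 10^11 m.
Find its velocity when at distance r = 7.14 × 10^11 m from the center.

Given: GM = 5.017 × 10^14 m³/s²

Vis-viva: v = √(GM · (2/r − 1/a)).
2/r − 1/a = 2/7.14e+11 − 1/9.474e+11 = 1.7456e-12 m⁻¹.
v = √(5.017e+14 · 1.7456e-12) m/s ≈ 29.59 m/s = 29.59 m/s.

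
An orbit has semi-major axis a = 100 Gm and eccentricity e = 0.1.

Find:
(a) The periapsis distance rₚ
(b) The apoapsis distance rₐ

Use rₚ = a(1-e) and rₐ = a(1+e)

Convert to SI: a = 100 Gm = 1e+11 m.
(a) rₚ = a(1 − e) = 1e+11 · (1 − 0.1) = 1e+11 · 0.9 ≈ 9e+10 m = 90 Gm.
(b) rₐ = a(1 + e) = 1e+11 · (1 + 0.1) = 1e+11 · 1.1 ≈ 1.1e+11 m = 110 Gm.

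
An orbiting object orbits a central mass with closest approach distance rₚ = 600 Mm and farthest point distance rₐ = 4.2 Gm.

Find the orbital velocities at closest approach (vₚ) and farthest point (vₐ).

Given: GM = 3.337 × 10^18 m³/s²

Convert to SI: rₚ = 600 Mm = 6e+08 m; rₐ = 4.2 Gm = 4.2e+09 m.
Use the vis-viva equation v² = GM(2/r − 1/a) with a = (rₚ + rₐ)/2 = (6e+08 + 4.2e+09)/2 = 2.4e+09 m.
vₚ = √(GM · (2/rₚ − 1/a)) = √(3.337e+18 · (2/6e+08 − 1/2.4e+09)) m/s ≈ 9.866e+04 m/s = 98.66 km/s.
vₐ = √(GM · (2/rₐ − 1/a)) = √(3.337e+18 · (2/4.2e+09 − 1/2.4e+09)) m/s ≈ 1.409e+04 m/s = 14.09 km/s.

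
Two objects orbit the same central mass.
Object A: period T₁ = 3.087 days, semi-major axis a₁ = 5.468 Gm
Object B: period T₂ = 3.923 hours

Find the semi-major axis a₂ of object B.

Convert to SI: T₁ = 3.087 days = 266717 s; a₁ = 5.468 Gm = 5.468e+09 m; T₂ = 3.923 hours = 14122.8 s.
Kepler's third law: (T₁/T₂)² = (a₁/a₂)³ ⇒ a₂ = a₁ · (T₂/T₁)^(2/3).
T₂/T₁ = 14122.8 / 266717 = 0.0529505.
a₂ = 5.468e+09 · (0.0529505)^(2/3) m ≈ 7.71e+08 m = 771 Mm.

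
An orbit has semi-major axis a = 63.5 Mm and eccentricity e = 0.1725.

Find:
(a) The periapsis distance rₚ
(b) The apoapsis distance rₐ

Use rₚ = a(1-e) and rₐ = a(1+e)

Convert to SI: a = 63.5 Mm = 6.35e+07 m.
(a) rₚ = a(1 − e) = 6.35e+07 · (1 − 0.1725) = 6.35e+07 · 0.8275 ≈ 5.255e+07 m = 52.55 Mm.
(b) rₐ = a(1 + e) = 6.35e+07 · (1 + 0.1725) = 6.35e+07 · 1.1725 ≈ 7.445e+07 m = 74.45 Mm.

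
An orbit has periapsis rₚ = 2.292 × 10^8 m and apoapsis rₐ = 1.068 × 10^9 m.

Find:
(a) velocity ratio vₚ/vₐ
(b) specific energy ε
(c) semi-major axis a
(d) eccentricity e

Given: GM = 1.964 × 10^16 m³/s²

(a) Conservation of angular momentum (rₚvₚ = rₐvₐ) gives vₚ/vₐ = rₐ/rₚ = 1.068e+09/2.292e+08 ≈ 4.66
(b) With a = (rₚ + rₐ)/2 = 6.486e+08 m, ε = −GM/(2a) = −1.964e+16/(2 · 6.486e+08) J/kg ≈ -1.514e+07 J/kg
(c) a = (rₚ + rₐ)/2 = (2.292e+08 + 1.068e+09)/2 ≈ 6.486e+08 m
(d) e = (rₐ − rₚ)/(rₐ + rₚ) = (1.068e+09 − 2.292e+08)/(1.068e+09 + 2.292e+08) ≈ 0.6466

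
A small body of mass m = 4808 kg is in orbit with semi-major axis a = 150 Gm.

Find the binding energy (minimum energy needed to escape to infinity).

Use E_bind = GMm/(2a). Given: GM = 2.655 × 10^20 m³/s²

Convert to SI: a = 150 Gm = 1.5e+11 m.
Total orbital energy is E = −GMm/(2a); binding energy is E_bind = −E = GMm/(2a).
E_bind = 2.655e+20 · 4808 / (2 · 1.5e+11) J ≈ 4.255e+12 J = 4.255 TJ.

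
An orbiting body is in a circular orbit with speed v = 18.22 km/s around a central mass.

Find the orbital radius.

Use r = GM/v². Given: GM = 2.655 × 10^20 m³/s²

Convert to SI: v = 18.22 km/s = 18220 m/s.
For a circular orbit, v² = GM / r, so r = GM / v².
r = 2.655e+20 / (18220)² m ≈ 7.998e+11 m = 799.8 Gm.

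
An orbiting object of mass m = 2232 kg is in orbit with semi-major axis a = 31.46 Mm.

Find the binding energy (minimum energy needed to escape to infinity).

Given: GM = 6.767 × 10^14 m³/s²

Convert to SI: a = 31.46 Mm = 3.146e+07 m.
Total orbital energy is E = −GMm/(2a); binding energy is E_bind = −E = GMm/(2a).
E_bind = 6.767e+14 · 2232 / (2 · 3.146e+07) J ≈ 2.4e+10 J = 24 GJ.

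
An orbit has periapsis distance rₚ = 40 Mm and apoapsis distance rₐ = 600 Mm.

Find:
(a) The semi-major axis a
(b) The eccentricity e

Convert to SI: rₚ = 40 Mm = 4e+07 m; rₐ = 600 Mm = 6e+08 m.
(a) a = (rₚ + rₐ) / 2 = (4e+07 + 6e+08) / 2 ≈ 3.2e+08 m = 320 Mm.
(b) e = (rₐ − rₚ) / (rₐ + rₚ) = (6e+08 − 4e+07) / (6e+08 + 4e+07) ≈ 0.875.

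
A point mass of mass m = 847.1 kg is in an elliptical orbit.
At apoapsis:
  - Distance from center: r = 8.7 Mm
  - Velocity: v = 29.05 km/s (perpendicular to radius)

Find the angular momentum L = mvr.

Convert to SI: r = 8.7 Mm = 8.7e+06 m; v = 29.05 km/s = 29050 m/s.
Since v is perpendicular to r, L = m · v · r.
L = 847.1 · 29050 · 8.7e+06 kg·m²/s ≈ 2.141e+14 kg·m²/s.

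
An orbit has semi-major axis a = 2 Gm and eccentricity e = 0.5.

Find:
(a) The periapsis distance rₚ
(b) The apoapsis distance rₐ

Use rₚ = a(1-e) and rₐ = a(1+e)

Convert to SI: a = 2 Gm = 2e+09 m.
(a) rₚ = a(1 − e) = 2e+09 · (1 − 0.5) = 2e+09 · 0.5 ≈ 1e+09 m = 1 Gm.
(b) rₐ = a(1 + e) = 2e+09 · (1 + 0.5) = 2e+09 · 1.5 ≈ 3e+09 m = 3 Gm.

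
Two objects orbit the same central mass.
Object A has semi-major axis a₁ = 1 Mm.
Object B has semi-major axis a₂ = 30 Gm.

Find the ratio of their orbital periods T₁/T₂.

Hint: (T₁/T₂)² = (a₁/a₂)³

Convert to SI: a₁ = 1 Mm = 1e+06 m; a₂ = 30 Gm = 3e+10 m.
From Kepler's third law, (T₁/T₂)² = (a₁/a₂)³, so T₁/T₂ = (a₁/a₂)^(3/2).
a₁/a₂ = 1e+06 / 3e+10 = 3.33333e-05.
T₁/T₂ = (3.33333e-05)^(3/2) ≈ 1.925e-07.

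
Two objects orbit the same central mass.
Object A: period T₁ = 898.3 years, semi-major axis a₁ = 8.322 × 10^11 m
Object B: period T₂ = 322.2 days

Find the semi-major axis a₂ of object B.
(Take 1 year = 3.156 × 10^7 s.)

Convert to SI: T₁ = 898.3 years = 2.83503e+10 s; T₂ = 322.2 days = 2.78381e+07 s.
Kepler's third law: (T₁/T₂)² = (a₁/a₂)³ ⇒ a₂ = a₁ · (T₂/T₁)^(2/3).
T₂/T₁ = 2.78381e+07 / 2.83503e+10 = 0.000981931.
a₂ = 8.322e+11 · (0.000981931)^(2/3) m ≈ 8.221e+09 m = 8.221 × 10^9 m.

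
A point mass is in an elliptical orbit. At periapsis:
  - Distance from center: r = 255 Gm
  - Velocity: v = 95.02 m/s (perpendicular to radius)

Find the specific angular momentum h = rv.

Convert to SI: r = 255 Gm = 2.55e+11 m.
With v perpendicular to r, h = r · v.
h = 2.55e+11 · 95.02 m²/s ≈ 2.423e+13 m²/s.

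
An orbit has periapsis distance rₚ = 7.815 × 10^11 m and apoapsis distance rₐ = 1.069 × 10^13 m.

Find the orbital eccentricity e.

e = (rₐ − rₚ) / (rₐ + rₚ).
e = (1.069e+13 − 7.815e+11) / (1.069e+13 + 7.815e+11) = 9.9085e+12 / 1.14715e+13 ≈ 0.8637.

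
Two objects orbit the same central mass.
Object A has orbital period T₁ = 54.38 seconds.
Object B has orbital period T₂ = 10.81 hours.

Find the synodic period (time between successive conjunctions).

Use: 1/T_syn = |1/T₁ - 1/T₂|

Convert to SI: T₂ = 10.81 hours = 38916 s.
T_syn = |T₁ · T₂ / (T₁ − T₂)|.
T_syn = |54.38 · 38916 / (54.38 − 38916)| s ≈ 54.46 s = 54.46 seconds.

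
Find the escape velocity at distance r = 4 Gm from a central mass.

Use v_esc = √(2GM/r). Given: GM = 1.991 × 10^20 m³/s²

Convert to SI: r = 4 Gm = 4e+09 m.
Escape velocity comes from setting total energy to zero: ½v² − GM/r = 0 ⇒ v_esc = √(2GM / r).
v_esc = √(2 · 1.991e+20 / 4e+09) m/s ≈ 3.155e+05 m/s = 315.5 km/s.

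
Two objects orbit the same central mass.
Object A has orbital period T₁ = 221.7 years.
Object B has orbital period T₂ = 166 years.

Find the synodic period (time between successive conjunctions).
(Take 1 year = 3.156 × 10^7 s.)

Convert to SI: T₁ = 221.7 years = 6.99685e+09 s; T₂ = 166 years = 5.23896e+09 s.
T_syn = |T₁ · T₂ / (T₁ − T₂)|.
T_syn = |6.99685e+09 · 5.23896e+09 / (6.99685e+09 − 5.23896e+09)| s ≈ 2.085e+10 s = 660.7 years.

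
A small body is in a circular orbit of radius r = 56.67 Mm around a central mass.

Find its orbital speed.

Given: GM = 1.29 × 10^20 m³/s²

Convert to SI: r = 56.67 Mm = 5.667e+07 m.
For a circular orbit, gravity supplies the centripetal force, so v = √(GM / r).
v = √(1.29e+20 / 5.667e+07) m/s ≈ 1.509e+06 m/s = 1509 km/s.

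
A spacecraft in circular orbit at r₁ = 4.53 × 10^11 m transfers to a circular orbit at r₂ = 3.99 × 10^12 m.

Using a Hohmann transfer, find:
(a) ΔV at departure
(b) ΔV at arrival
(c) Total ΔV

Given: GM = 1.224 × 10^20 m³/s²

Transfer semi-major axis: a_t = (r₁ + r₂)/2 = (4.53e+11 + 3.99e+12)/2 = 2.2215e+12 m.
Circular speeds: v₁ = √(GM/r₁) = 16437.7 m/s, v₂ = √(GM/r₂) = 5538.65 m/s.
Transfer speeds (vis-viva v² = GM(2/r − 1/a_t)): v₁ᵗ = 22029.5 m/s, v₂ᵗ = 2501.1 m/s.
(a) ΔV₁ = |v₁ᵗ − v₁| ≈ 5592 m/s = 5.592 km/s.
(b) ΔV₂ = |v₂ − v₂ᵗ| ≈ 3038 m/s = 3.038 km/s.
(c) ΔV_total = ΔV₁ + ΔV₂ ≈ 8629 m/s = 8.629 km/s.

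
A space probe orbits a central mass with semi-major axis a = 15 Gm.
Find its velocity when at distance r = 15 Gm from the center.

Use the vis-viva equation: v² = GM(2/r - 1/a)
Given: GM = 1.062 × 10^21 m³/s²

Convert to SI: a = 15 Gm = 1.5e+10 m; r = 15 Gm = 1.5e+10 m.
Vis-viva: v = √(GM · (2/r − 1/a)).
2/r − 1/a = 2/1.5e+10 − 1/1.5e+10 = 6.66667e-11 m⁻¹.
v = √(1.062e+21 · 6.66667e-11) m/s ≈ 2.661e+05 m/s = 266.1 km/s.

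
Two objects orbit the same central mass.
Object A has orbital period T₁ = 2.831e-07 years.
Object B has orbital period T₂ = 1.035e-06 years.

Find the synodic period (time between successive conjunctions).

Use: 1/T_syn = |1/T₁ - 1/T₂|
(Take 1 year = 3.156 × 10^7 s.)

Convert to SI: T₁ = 2.831e-07 years = 8.93464 s; T₂ = 1.035e-06 years = 32.6646 s.
T_syn = |T₁ · T₂ / (T₁ − T₂)|.
T_syn = |8.93464 · 32.6646 / (8.93464 − 32.6646)| s ≈ 12.3 s = 3.897e-07 years.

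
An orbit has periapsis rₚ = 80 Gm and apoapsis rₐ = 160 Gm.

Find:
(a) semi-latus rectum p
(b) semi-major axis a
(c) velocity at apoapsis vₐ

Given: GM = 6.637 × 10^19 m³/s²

Convert to SI: rₚ = 80 Gm = 8e+10 m; rₐ = 160 Gm = 1.6e+11 m.
(a) From a = (rₚ + rₐ)/2 = 1.2e+11 m and e = (rₐ − rₚ)/(rₐ + rₚ) = 0.333333, p = a(1 − e²) = 1.2e+11 · (1 − (0.333333)²) ≈ 1.067e+11 m
(b) a = (rₚ + rₐ)/2 = (8e+10 + 1.6e+11)/2 ≈ 1.2e+11 m
(c) With a = (rₚ + rₐ)/2 = 1.2e+11 m, vₐ = √(GM (2/rₐ − 1/a)) = √(6.637e+19 · (2/1.6e+11 − 1/1.2e+11)) m/s ≈ 1.663e+04 m/s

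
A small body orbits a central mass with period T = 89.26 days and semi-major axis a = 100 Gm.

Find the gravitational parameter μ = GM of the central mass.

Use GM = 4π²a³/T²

Convert to SI: T = 89.26 days = 7.71206e+06 s; a = 100 Gm = 1e+11 m.
GM = 4π² · a³ / T².
GM = 4π² · (1e+11)³ / (7.71206e+06)² m³/s² ≈ 6.638e+20 m³/s² = 6.638 × 10^20 m³/s².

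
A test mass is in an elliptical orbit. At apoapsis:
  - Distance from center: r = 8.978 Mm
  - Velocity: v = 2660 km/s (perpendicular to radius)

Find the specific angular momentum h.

Convert to SI: r = 8.978 Mm = 8.978e+06 m; v = 2660 km/s = 2.66e+06 m/s.
With v perpendicular to r, h = r · v.
h = 8.978e+06 · 2.66e+06 m²/s ≈ 2.388e+13 m²/s.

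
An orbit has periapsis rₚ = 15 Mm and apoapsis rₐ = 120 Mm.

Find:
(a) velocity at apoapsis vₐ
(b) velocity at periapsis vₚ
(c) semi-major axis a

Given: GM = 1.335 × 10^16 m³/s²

Convert to SI: rₚ = 15 Mm = 1.5e+07 m; rₐ = 120 Mm = 1.2e+08 m.
(a) With a = (rₚ + rₐ)/2 = 6.75e+07 m, vₐ = √(GM (2/rₐ − 1/a)) = √(1.335e+16 · (2/1.2e+08 − 1/6.75e+07)) m/s ≈ 4972 m/s
(b) With a = (rₚ + rₐ)/2 = 6.75e+07 m, vₚ = √(GM (2/rₚ − 1/a)) = √(1.335e+16 · (2/1.5e+07 − 1/6.75e+07)) m/s ≈ 3.978e+04 m/s
(c) a = (rₚ + rₐ)/2 = (1.5e+07 + 1.2e+08)/2 ≈ 6.75e+07 m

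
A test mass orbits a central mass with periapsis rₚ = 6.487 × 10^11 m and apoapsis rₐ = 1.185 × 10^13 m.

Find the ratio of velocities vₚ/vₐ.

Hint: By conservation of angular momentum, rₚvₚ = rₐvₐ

Conservation of angular momentum gives rₚvₚ = rₐvₐ, so vₚ/vₐ = rₐ/rₚ.
vₚ/vₐ = 1.185e+13 / 6.487e+11 ≈ 18.27.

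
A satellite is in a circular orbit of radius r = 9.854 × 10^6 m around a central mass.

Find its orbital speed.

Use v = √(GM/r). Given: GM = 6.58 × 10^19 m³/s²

For a circular orbit, gravity supplies the centripetal force, so v = √(GM / r).
v = √(6.58e+19 / 9.854e+06) m/s ≈ 2.584e+06 m/s = 2584 km/s.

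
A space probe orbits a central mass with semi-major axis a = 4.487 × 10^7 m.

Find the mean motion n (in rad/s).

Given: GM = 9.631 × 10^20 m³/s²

n = √(GM / a³).
n = √(9.631e+20 / (4.487e+07)³) rad/s ≈ 0.1033 rad/s.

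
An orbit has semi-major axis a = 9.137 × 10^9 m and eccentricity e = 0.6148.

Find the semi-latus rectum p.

p = a (1 − e²).
p = 9.137e+09 · (1 − (0.6148)²) = 9.137e+09 · 0.622021 ≈ 5.683e+09 m = 5.683 × 10^9 m.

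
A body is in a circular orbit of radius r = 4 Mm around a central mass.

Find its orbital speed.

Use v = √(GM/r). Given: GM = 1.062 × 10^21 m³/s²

Convert to SI: r = 4 Mm = 4e+06 m.
For a circular orbit, gravity supplies the centripetal force, so v = √(GM / r).
v = √(1.062e+21 / 4e+06) m/s ≈ 1.629e+07 m/s = 1.629e+04 km/s.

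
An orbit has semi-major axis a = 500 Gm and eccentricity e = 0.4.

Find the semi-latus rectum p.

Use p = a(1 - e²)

Convert to SI: a = 500 Gm = 5e+11 m.
p = a (1 − e²).
p = 5e+11 · (1 − (0.4)²) = 5e+11 · 0.84 ≈ 4.2e+11 m = 420 Gm.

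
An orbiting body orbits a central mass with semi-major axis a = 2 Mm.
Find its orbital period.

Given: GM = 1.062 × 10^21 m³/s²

Convert to SI: a = 2 Mm = 2e+06 m.
Kepler's third law: T = 2π √(a³ / GM).
Substituting a = 2e+06 m and GM = 1.062e+21 m³/s²:
T = 2π √((2e+06)³ / 1.062e+21) s
T ≈ 0.5453 s = 0.5453 seconds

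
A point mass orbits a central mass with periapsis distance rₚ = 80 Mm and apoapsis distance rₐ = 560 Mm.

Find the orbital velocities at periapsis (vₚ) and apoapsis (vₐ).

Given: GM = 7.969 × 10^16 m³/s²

Convert to SI: rₚ = 80 Mm = 8e+07 m; rₐ = 560 Mm = 5.6e+08 m.
Use the vis-viva equation v² = GM(2/r − 1/a) with a = (rₚ + rₐ)/2 = (8e+07 + 5.6e+08)/2 = 3.2e+08 m.
vₚ = √(GM · (2/rₚ − 1/a)) = √(7.969e+16 · (2/8e+07 − 1/3.2e+08)) m/s ≈ 4.175e+04 m/s = 41.75 km/s.
vₐ = √(GM · (2/rₐ − 1/a)) = √(7.969e+16 · (2/5.6e+08 − 1/3.2e+08)) m/s ≈ 5965 m/s = 5.965 km/s.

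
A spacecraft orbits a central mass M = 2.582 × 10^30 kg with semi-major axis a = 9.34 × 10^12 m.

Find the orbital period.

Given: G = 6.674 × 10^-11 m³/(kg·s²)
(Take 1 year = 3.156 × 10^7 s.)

GM = G · M = 6.674e-11 · 2.582e+30 = 1.72323e+20 m³/s².
Kepler's third law: T = 2π √(a³ / GM).
Substituting a = 9.34e+12 m and GM = 1.72323e+20 m³/s²:
T = 2π √((9.34e+12)³ / 1.72323e+20) s
T ≈ 1.366e+10 s = 432.9 years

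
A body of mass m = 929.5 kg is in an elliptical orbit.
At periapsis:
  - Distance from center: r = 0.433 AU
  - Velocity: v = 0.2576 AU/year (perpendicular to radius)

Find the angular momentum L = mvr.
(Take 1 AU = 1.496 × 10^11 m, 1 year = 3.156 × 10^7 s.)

Convert to SI: r = 0.433 AU = 6.47768e+10 m; v = 0.2576 AU/year = 1221.07 m/s.
Since v is perpendicular to r, L = m · v · r.
L = 929.5 · 1221.07 · 6.47768e+10 kg·m²/s ≈ 7.352e+16 kg·m²/s.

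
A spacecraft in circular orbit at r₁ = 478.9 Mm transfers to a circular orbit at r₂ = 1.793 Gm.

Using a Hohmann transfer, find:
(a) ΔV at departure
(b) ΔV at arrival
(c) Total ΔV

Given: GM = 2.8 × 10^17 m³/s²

Convert to SI: r₁ = 478.9 Mm = 4.789e+08 m; r₂ = 1.793 Gm = 1.793e+09 m.
Transfer semi-major axis: a_t = (r₁ + r₂)/2 = (4.789e+08 + 1.793e+09)/2 = 1.13595e+09 m.
Circular speeds: v₁ = √(GM/r₁) = 24180 m/s, v₂ = √(GM/r₂) = 12496.5 m/s.
Transfer speeds (vis-viva v² = GM(2/r − 1/a_t)): v₁ᵗ = 30378.6 m/s, v₂ᵗ = 8113.94 m/s.
(a) ΔV₁ = |v₁ᵗ − v₁| ≈ 6199 m/s = 6.199 km/s.
(b) ΔV₂ = |v₂ − v₂ᵗ| ≈ 4383 m/s = 4.383 km/s.
(c) ΔV_total = ΔV₁ + ΔV₂ ≈ 1.058e+04 m/s = 10.58 km/s.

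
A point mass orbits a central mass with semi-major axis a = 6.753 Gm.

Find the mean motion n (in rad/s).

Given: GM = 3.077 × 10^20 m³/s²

Convert to SI: a = 6.753 Gm = 6.753e+09 m.
n = √(GM / a³).
n = √(3.077e+20 / (6.753e+09)³) rad/s ≈ 3.161e-05 rad/s.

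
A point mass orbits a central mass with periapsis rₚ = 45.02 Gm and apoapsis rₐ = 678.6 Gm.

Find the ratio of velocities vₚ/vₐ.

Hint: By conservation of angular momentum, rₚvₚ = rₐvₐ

Convert to SI: rₚ = 45.02 Gm = 4.502e+10 m; rₐ = 678.6 Gm = 6.786e+11 m.
Conservation of angular momentum gives rₚvₚ = rₐvₐ, so vₚ/vₐ = rₐ/rₚ.
vₚ/vₐ = 6.786e+11 / 4.502e+10 ≈ 15.07.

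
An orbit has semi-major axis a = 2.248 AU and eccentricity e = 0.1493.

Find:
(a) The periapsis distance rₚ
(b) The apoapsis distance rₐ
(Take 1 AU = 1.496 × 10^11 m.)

Convert to SI: a = 2.248 AU = 3.36301e+11 m.
(a) rₚ = a(1 − e) = 3.36301e+11 · (1 − 0.1493) = 3.36301e+11 · 0.8507 ≈ 2.861e+11 m = 1.912 AU.
(b) rₐ = a(1 + e) = 3.36301e+11 · (1 + 0.1493) = 3.36301e+11 · 1.1493 ≈ 3.865e+11 m = 2.584 AU.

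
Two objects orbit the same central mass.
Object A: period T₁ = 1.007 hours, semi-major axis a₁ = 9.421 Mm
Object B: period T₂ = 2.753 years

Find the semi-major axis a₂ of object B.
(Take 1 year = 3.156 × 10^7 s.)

Convert to SI: T₁ = 1.007 hours = 3625.2 s; a₁ = 9.421 Mm = 9.421e+06 m; T₂ = 2.753 years = 8.68847e+07 s.
Kepler's third law: (T₁/T₂)² = (a₁/a₂)³ ⇒ a₂ = a₁ · (T₂/T₁)^(2/3).
T₂/T₁ = 8.68847e+07 / 3625.2 = 23966.9.
a₂ = 9.421e+06 · (23966.9)^(2/3) m ≈ 7.831e+09 m = 7.831 Gm.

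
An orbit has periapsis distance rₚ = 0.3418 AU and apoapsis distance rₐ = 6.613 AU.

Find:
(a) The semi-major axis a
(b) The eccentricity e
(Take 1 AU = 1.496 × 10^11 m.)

Convert to SI: rₚ = 0.3418 AU = 5.11333e+10 m; rₐ = 6.613 AU = 9.89305e+11 m.
(a) a = (rₚ + rₐ) / 2 = (5.11333e+10 + 9.89305e+11) / 2 ≈ 5.202e+11 m = 3.477 AU.
(b) e = (rₐ − rₚ) / (rₐ + rₚ) = (9.89305e+11 − 5.11333e+10) / (9.89305e+11 + 5.11333e+10) ≈ 0.9017.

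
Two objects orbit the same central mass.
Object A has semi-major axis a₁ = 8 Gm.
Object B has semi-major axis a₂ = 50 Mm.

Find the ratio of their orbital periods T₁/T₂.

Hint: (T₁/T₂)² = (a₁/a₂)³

Convert to SI: a₁ = 8 Gm = 8e+09 m; a₂ = 50 Mm = 5e+07 m.
From Kepler's third law, (T₁/T₂)² = (a₁/a₂)³, so T₁/T₂ = (a₁/a₂)^(3/2).
a₁/a₂ = 8e+09 / 5e+07 = 160.
T₁/T₂ = (160)^(3/2) ≈ 2024.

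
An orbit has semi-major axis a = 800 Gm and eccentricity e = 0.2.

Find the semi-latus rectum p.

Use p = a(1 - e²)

Convert to SI: a = 800 Gm = 8e+11 m.
p = a (1 − e²).
p = 8e+11 · (1 − (0.2)²) = 8e+11 · 0.96 ≈ 7.68e+11 m = 768 Gm.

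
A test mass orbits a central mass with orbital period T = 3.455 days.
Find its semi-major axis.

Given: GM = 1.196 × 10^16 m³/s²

Convert to SI: T = 3.455 days = 298512 s.
Invert Kepler's third law: a = (GM · T² / (4π²))^(1/3).
Substituting T = 298512 s and GM = 1.196e+16 m³/s²:
a = (1.196e+16 · (298512)² / (4π²))^(1/3) m
a ≈ 3e+08 m = 300 Mm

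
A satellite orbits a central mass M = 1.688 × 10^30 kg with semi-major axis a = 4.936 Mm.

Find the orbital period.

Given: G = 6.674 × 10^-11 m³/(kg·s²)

Convert to SI: a = 4.936 Mm = 4.936e+06 m.
GM = G · M = 6.674e-11 · 1.688e+30 = 1.12657e+20 m³/s².
Kepler's third law: T = 2π √(a³ / GM).
Substituting a = 4.936e+06 m and GM = 1.12657e+20 m³/s²:
T = 2π √((4.936e+06)³ / 1.12657e+20) s
T ≈ 6.492 s = 6.492 seconds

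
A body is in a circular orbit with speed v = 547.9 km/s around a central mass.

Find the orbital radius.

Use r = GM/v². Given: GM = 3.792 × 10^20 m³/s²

Convert to SI: v = 547.9 km/s = 547900 m/s.
For a circular orbit, v² = GM / r, so r = GM / v².
r = 3.792e+20 / (547900)² m ≈ 1.263e+09 m = 1.263 Gm.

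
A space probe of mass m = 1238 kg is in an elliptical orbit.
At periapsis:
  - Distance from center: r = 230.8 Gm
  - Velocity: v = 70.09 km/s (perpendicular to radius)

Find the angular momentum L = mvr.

Convert to SI: r = 230.8 Gm = 2.308e+11 m; v = 70.09 km/s = 70090 m/s.
Since v is perpendicular to r, L = m · v · r.
L = 1238 · 70090 · 2.308e+11 kg·m²/s ≈ 2.003e+19 kg·m²/s.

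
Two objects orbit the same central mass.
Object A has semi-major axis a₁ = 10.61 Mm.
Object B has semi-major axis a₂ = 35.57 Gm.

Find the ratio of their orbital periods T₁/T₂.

Convert to SI: a₁ = 10.61 Mm = 1.061e+07 m; a₂ = 35.57 Gm = 3.557e+10 m.
From Kepler's third law, (T₁/T₂)² = (a₁/a₂)³, so T₁/T₂ = (a₁/a₂)^(3/2).
a₁/a₂ = 1.061e+07 / 3.557e+10 = 0.000298285.
T₁/T₂ = (0.000298285)^(3/2) ≈ 5.152e-06.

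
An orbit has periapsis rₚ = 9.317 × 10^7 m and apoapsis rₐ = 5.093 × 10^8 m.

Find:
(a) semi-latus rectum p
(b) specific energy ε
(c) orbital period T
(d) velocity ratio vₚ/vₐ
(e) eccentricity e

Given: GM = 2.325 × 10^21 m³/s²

(a) From a = (rₚ + rₐ)/2 = 3.01235e+08 m and e = (rₐ − rₚ)/(rₐ + rₚ) = 0.690707, p = a(1 − e²) = 3.01235e+08 · (1 − (0.690707)²) ≈ 1.575e+08 m
(b) With a = (rₚ + rₐ)/2 = 3.01235e+08 m, ε = −GM/(2a) = −2.325e+21/(2 · 3.01235e+08) J/kg ≈ -3.859e+12 J/kg
(c) With a = (rₚ + rₐ)/2 = 3.01235e+08 m, T = 2π √(a³/GM) = 2π √((3.01235e+08)³/2.325e+21) s ≈ 681.3 s
(d) Conservation of angular momentum (rₚvₚ = rₐvₐ) gives vₚ/vₐ = rₐ/rₚ = 5.093e+08/9.317e+07 ≈ 5.466
(e) e = (rₐ − rₚ)/(rₐ + rₚ) = (5.093e+08 − 9.317e+07)/(5.093e+08 + 9.317e+07) ≈ 0.6907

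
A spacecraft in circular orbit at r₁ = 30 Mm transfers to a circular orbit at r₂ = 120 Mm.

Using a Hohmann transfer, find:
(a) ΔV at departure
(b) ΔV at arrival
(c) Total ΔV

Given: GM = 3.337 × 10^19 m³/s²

Convert to SI: r₁ = 30 Mm = 3e+07 m; r₂ = 120 Mm = 1.2e+08 m.
Transfer semi-major axis: a_t = (r₁ + r₂)/2 = (3e+07 + 1.2e+08)/2 = 7.5e+07 m.
Circular speeds: v₁ = √(GM/r₁) = 1.05467e+06 m/s, v₂ = √(GM/r₂) = 527336 m/s.
Transfer speeds (vis-viva v² = GM(2/r − 1/a_t)): v₁ᵗ = 1.33407e+06 m/s, v₂ᵗ = 333517 m/s.
(a) ΔV₁ = |v₁ᵗ − v₁| ≈ 2.794e+05 m/s = 279.4 km/s.
(b) ΔV₂ = |v₂ − v₂ᵗ| ≈ 1.938e+05 m/s = 193.8 km/s.
(c) ΔV_total = ΔV₁ + ΔV₂ ≈ 4.732e+05 m/s = 473.2 km/s.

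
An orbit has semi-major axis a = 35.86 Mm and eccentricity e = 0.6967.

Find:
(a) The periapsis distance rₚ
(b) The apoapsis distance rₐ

Convert to SI: a = 35.86 Mm = 3.586e+07 m.
(a) rₚ = a(1 − e) = 3.586e+07 · (1 − 0.6967) = 3.586e+07 · 0.3033 ≈ 1.088e+07 m = 10.88 Mm.
(b) rₐ = a(1 + e) = 3.586e+07 · (1 + 0.6967) = 3.586e+07 · 1.6967 ≈ 6.084e+07 m = 60.84 Mm.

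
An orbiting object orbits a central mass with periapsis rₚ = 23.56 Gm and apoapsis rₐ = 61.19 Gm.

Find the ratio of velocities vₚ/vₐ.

Convert to SI: rₚ = 23.56 Gm = 2.356e+10 m; rₐ = 61.19 Gm = 6.119e+10 m.
Conservation of angular momentum gives rₚvₚ = rₐvₐ, so vₚ/vₐ = rₐ/rₚ.
vₚ/vₐ = 6.119e+10 / 2.356e+10 ≈ 2.597.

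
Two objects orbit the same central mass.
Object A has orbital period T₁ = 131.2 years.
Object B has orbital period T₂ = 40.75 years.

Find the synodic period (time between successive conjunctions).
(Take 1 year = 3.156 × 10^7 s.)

Convert to SI: T₁ = 131.2 years = 4.14067e+09 s; T₂ = 40.75 years = 1.28607e+09 s.
T_syn = |T₁ · T₂ / (T₁ − T₂)|.
T_syn = |4.14067e+09 · 1.28607e+09 / (4.14067e+09 − 1.28607e+09)| s ≈ 1.865e+09 s = 59.11 years.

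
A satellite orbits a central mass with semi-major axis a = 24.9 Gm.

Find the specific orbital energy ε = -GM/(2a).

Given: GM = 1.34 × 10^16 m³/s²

Convert to SI: a = 24.9 Gm = 2.49e+10 m.
ε = −GM / (2a).
ε = −1.34e+16 / (2 · 2.49e+10) J/kg ≈ -2.691e+05 J/kg = -269.1 kJ/kg.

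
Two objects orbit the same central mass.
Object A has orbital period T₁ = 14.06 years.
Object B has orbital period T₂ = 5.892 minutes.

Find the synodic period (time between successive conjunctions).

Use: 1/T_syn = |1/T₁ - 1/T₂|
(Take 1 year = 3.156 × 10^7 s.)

Convert to SI: T₁ = 14.06 years = 4.43734e+08 s; T₂ = 5.892 minutes = 353.52 s.
T_syn = |T₁ · T₂ / (T₁ − T₂)|.
T_syn = |4.43734e+08 · 353.52 / (4.43734e+08 − 353.52)| s ≈ 353.5 s = 5.892 minutes.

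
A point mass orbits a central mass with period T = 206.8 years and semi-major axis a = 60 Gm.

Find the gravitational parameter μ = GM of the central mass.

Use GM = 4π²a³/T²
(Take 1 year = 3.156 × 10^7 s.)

Convert to SI: T = 206.8 years = 6.52661e+09 s; a = 60 Gm = 6e+10 m.
GM = 4π² · a³ / T².
GM = 4π² · (6e+10)³ / (6.52661e+09)² m³/s² ≈ 2.002e+14 m³/s² = 2.002 × 10^14 m³/s².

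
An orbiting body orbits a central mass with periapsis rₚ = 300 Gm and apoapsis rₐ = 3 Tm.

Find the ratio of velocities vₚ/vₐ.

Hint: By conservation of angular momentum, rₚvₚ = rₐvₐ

Convert to SI: rₚ = 300 Gm = 3e+11 m; rₐ = 3 Tm = 3e+12 m.
Conservation of angular momentum gives rₚvₚ = rₐvₐ, so vₚ/vₐ = rₐ/rₚ.
vₚ/vₐ = 3e+12 / 3e+11 ≈ 10.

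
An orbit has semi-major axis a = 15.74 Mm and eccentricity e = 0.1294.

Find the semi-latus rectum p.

Convert to SI: a = 15.74 Mm = 1.574e+07 m.
p = a (1 − e²).
p = 1.574e+07 · (1 − (0.1294)²) = 1.574e+07 · 0.983256 ≈ 1.548e+07 m = 15.48 Mm.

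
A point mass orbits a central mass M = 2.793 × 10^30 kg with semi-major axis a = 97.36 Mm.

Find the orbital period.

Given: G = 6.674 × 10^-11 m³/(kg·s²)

Convert to SI: a = 97.36 Mm = 9.736e+07 m.
GM = G · M = 6.674e-11 · 2.793e+30 = 1.86405e+20 m³/s².
Kepler's third law: T = 2π √(a³ / GM).
Substituting a = 9.736e+07 m and GM = 1.86405e+20 m³/s²:
T = 2π √((9.736e+07)³ / 1.86405e+20) s
T ≈ 442.1 s = 7.368 minutes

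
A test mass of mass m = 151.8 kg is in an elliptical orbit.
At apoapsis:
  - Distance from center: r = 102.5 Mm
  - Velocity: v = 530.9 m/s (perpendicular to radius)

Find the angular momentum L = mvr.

Convert to SI: r = 102.5 Mm = 1.025e+08 m.
Since v is perpendicular to r, L = m · v · r.
L = 151.8 · 530.9 · 1.025e+08 kg·m²/s ≈ 8.261e+12 kg·m²/s.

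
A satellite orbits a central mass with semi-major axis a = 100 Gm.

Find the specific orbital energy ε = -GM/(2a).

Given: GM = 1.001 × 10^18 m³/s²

Convert to SI: a = 100 Gm = 1e+11 m.
ε = −GM / (2a).
ε = −1.001e+18 / (2 · 1e+11) J/kg ≈ -5.005e+06 J/kg = -5.005 MJ/kg.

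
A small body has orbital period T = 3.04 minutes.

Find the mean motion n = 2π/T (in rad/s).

Convert to SI: T = 3.04 minutes = 182.4 s.
n = 2π / T.
n = 2π / 182.4 s ≈ 0.03445 rad/s.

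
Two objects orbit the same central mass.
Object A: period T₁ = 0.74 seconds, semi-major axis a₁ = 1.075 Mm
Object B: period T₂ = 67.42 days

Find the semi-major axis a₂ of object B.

Convert to SI: a₁ = 1.075 Mm = 1.075e+06 m; T₂ = 67.42 days = 5.82509e+06 s.
Kepler's third law: (T₁/T₂)² = (a₁/a₂)³ ⇒ a₂ = a₁ · (T₂/T₁)^(2/3).
T₂/T₁ = 5.82509e+06 / 0.74 = 7.87174e+06.
a₂ = 1.075e+06 · (7.87174e+06)^(2/3) m ≈ 4.254e+10 m = 42.54 Gm.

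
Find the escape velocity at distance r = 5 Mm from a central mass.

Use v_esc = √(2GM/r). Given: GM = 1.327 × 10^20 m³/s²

Convert to SI: r = 5 Mm = 5e+06 m.
Escape velocity comes from setting total energy to zero: ½v² − GM/r = 0 ⇒ v_esc = √(2GM / r).
v_esc = √(2 · 1.327e+20 / 5e+06) m/s ≈ 7.286e+06 m/s = 7286 km/s.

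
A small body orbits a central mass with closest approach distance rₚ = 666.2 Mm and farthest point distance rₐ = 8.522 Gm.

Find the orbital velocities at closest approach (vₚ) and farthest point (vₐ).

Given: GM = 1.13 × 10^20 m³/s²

Convert to SI: rₚ = 666.2 Mm = 6.662e+08 m; rₐ = 8.522 Gm = 8.522e+09 m.
Use the vis-viva equation v² = GM(2/r − 1/a) with a = (rₚ + rₐ)/2 = (6.662e+08 + 8.522e+09)/2 = 4.5941e+09 m.
vₚ = √(GM · (2/rₚ − 1/a)) = √(1.13e+20 · (2/6.662e+08 − 1/4.5941e+09)) m/s ≈ 5.609e+05 m/s = 560.9 km/s.
vₐ = √(GM · (2/rₐ − 1/a)) = √(1.13e+20 · (2/8.522e+09 − 1/4.5941e+09)) m/s ≈ 4.385e+04 m/s = 43.85 km/s.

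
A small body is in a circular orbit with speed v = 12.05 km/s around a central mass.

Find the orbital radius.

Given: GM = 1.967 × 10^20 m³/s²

Convert to SI: v = 12.05 km/s = 12050 m/s.
For a circular orbit, v² = GM / r, so r = GM / v².
r = 1.967e+20 / (12050)² m ≈ 1.355e+12 m = 1.355 Tm.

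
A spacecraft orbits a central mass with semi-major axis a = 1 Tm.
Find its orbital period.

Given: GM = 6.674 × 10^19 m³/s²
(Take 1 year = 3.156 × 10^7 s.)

Convert to SI: a = 1 Tm = 1e+12 m.
Kepler's third law: T = 2π √(a³ / GM).
Substituting a = 1e+12 m and GM = 6.674e+19 m³/s²:
T = 2π √((1e+12)³ / 6.674e+19) s
T ≈ 7.691e+08 s = 24.37 years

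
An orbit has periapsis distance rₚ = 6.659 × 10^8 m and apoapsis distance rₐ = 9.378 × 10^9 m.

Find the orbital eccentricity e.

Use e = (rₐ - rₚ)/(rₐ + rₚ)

e = (rₐ − rₚ) / (rₐ + rₚ).
e = (9.378e+09 − 6.659e+08) / (9.378e+09 + 6.659e+08) = 8.7121e+09 / 1.00439e+10 ≈ 0.8674.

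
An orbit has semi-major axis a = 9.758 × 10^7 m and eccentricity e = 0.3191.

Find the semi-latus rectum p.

p = a (1 − e²).
p = 9.758e+07 · (1 − (0.3191)²) = 9.758e+07 · 0.898175 ≈ 8.764e+07 m = 8.764 × 10^7 m.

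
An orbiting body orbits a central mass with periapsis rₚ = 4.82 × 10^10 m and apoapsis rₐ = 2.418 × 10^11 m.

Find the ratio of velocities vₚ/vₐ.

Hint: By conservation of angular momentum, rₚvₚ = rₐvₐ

Conservation of angular momentum gives rₚvₚ = rₐvₐ, so vₚ/vₐ = rₐ/rₚ.
vₚ/vₐ = 2.418e+11 / 4.82e+10 ≈ 5.017.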